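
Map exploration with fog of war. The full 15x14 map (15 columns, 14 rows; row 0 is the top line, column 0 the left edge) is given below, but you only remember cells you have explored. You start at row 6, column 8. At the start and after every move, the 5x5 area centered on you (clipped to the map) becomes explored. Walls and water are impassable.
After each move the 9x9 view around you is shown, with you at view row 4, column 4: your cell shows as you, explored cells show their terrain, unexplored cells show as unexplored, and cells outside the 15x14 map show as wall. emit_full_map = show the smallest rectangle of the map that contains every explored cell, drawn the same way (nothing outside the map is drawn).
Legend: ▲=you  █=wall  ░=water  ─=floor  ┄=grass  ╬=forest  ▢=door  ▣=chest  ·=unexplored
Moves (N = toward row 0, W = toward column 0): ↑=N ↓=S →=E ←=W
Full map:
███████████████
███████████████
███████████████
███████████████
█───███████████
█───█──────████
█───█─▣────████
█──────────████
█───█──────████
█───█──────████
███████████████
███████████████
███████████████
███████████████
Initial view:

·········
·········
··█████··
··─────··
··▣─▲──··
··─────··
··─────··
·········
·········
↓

·········
··█████··
··─────··
··▣────··
··──▲──··
··─────··
··─────··
·········
·········

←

·········
···█████·
··──────·
··─▣────·
··──▲───·
··──────·
··──────·
·········
·········

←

·········
····█████
··█──────
··█─▣────
··──▲────
··█──────
··█──────
·········
·········

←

·········
·····████
··─█─────
··─█─▣───
··──▲────
··─█─────
··─█─────
·········
·········

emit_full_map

···█████
─█──────
─█─▣────
──▲─────
─█──────
─█──────

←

·········
······███
··──█────
··──█─▣──
··──▲────
··──█────
··──█────
·········
·········

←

█········
█······██
█·───█───
█·───█─▣─
█·──▲────
█·───█───
█·───█───
█········
█········

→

·········
······███
·───█────
·───█─▣──
·───▲────
·───█────
·───█────
·········
·········

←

█········
█······██
█·───█───
█·───█─▣─
█·──▲────
█·───█───
█·───█───
█········
█········

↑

█········
█········
█·───████
█·───█───
█·──▲█─▣─
█·───────
█·───█───
█·───█───
█········

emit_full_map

───███████
───█──────
──▲█─▣────
──────────
───█──────
───█──────

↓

█········
█·───████
█·───█───
█·───█─▣─
█·──▲────
█·───█───
█·───█───
█········
█········

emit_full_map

───███████
───█──────
───█─▣────
──▲───────
───█──────
───█──────


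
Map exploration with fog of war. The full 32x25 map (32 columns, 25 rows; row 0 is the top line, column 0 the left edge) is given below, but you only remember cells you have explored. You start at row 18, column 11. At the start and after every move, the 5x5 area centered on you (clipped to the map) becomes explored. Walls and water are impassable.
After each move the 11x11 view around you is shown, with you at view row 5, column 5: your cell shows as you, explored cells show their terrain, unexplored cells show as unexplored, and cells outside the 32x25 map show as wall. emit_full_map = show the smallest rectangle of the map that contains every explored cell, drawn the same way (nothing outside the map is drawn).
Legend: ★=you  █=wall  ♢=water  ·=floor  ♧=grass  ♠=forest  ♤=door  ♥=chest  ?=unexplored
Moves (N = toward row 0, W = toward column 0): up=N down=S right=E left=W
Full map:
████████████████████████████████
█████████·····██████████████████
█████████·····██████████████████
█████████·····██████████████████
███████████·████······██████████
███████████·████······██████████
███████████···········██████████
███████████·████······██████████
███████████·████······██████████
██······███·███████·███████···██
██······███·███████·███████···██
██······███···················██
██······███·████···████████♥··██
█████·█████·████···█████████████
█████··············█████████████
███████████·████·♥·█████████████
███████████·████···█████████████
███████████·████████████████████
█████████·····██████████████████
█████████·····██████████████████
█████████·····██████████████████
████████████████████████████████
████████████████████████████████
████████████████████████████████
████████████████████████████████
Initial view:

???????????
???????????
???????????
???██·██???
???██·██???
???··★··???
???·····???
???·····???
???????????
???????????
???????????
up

???????????
???????????
???????????
???██·██???
???██·██???
???██★██???
???·····???
???·····???
???·····???
???????????
???????????

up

???????????
???????????
???????????
???·····???
???██·██???
???██★██???
???██·██???
???·····???
???·····???
???·····???
???????????

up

???????????
???????????
???????????
???██·██???
???·····???
???██★██???
???██·██???
???██·██???
???·····???
???·····???
???·····???

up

???????????
???????????
???????????
???██·██???
???██·██???
???··★··???
???██·██???
???██·██???
???██·██???
???·····???
???·····???

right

???????????
???????????
???????????
??██·███???
??██·███???
??···★··???
??██·███???
??██·███???
??██·██????
??·····????
??·····????

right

???????????
???????????
???????????
?██·████???
?██·████???
?····★··???
?██·████???
?██·████???
?██·██?????
?·····?????
?·····?????

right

???????????
???????????
???????????
██·████·???
██·████·???
·····★··???
██·████·???
██·████·???
██·██??????
·····??????
·····??????

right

???????????
???????????
???????????
█·████··???
█·████··???
·····★··???
█·████·♥???
█·████··???
█·██???????
····???????
····???????

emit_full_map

██·████··
██·████··
······★··
██·████·♥
██·████··
██·██????
·····????
·····????
·····????

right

???????????
???????????
???????????
·████···???
·████···???
·····★··???
·████·♥·???
·████···???
·██????????
···????????
···????????

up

???????????
???????????
???????????
???·····???
·████···???
·████★··???
········???
·████·♥·???
·████···???
·██????????
···????????

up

???????????
???????????
???????????
???█████???
???·····???
·████★··???
·████···???
········???
·████·♥·???
·████···???
·██????????

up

???????????
???????????
???????????
???█████???
???█████???
???··★··???
·████···???
·████···???
········???
·████·♥·???
·████···???

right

???????????
???????????
???????????
??█████·???
??█████·???
??···★··???
████···█???
████···█???
·······????
████·♥·????
████···????

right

???????????
???????????
???????????
?█████·█???
?█████·█???
?····★··???
███···██???
███···██???
······?????
███·♥·?????
███···?????

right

???????????
???????????
???????????
█████·██???
█████·██???
·····★··???
██···███???
██···███???
·····??????
██·♥·??????
██···??????

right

???????????
???????????
???????????
████·███???
████·███???
·····★··???
█···████???
█···████???
····???????
█·♥·???????
█···???????

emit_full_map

?????█████·███
?????█████·███
?????······★··
██·████···████
██·████···████
··········????
██·████·♥·????
██·████···????
██·██?????????
·····?????????
·····?????????
·····?????????

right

???????????
???????????
???????????
███·████???
███·████???
·····★··???
···█████???
···█████???
···????????
·♥·????????
···????????

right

???????????
???????????
???????????
██·█████???
██·█████???
·····★··???
··██████???
··██████???
··?????????
♥·?????????
··?????????

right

???????????
???????????
???????????
█·██████???
█·██████???
·····★··???
·███████???
·███████???
·??????????
·??????????
·??????????

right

???????????
???????????
???????????
·███████???
·███████???
·····★··???
████████???
████████???
???????????
???????????
???????????

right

???????????
???????????
???????????
███████·???
███████·???
·····★··???
███████♥???
████████???
???????????
???????????
???????????

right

???????????
???????????
???????????
██████··???
██████··???
·····★··???
██████♥·???
████████???
???????????
???????????
???????????

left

???????????
???????????
???????????
███████··??
███████··??
·····★···??
███████♥·??
█████████??
???????????
???????????
???????????

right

???????????
???????????
???????????
██████··???
██████··???
·····★··???
██████♥·???
████████???
???????????
???????????
???????????

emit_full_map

?????█████·███████··
?????█████·███████··
?????············★··
██·████···████████♥·
██·████···██████████
··········??????????
██·████·♥·??????????
██·████···??????????
██·██???????????????
·····???????????????
·····???????????????
·····???????????????


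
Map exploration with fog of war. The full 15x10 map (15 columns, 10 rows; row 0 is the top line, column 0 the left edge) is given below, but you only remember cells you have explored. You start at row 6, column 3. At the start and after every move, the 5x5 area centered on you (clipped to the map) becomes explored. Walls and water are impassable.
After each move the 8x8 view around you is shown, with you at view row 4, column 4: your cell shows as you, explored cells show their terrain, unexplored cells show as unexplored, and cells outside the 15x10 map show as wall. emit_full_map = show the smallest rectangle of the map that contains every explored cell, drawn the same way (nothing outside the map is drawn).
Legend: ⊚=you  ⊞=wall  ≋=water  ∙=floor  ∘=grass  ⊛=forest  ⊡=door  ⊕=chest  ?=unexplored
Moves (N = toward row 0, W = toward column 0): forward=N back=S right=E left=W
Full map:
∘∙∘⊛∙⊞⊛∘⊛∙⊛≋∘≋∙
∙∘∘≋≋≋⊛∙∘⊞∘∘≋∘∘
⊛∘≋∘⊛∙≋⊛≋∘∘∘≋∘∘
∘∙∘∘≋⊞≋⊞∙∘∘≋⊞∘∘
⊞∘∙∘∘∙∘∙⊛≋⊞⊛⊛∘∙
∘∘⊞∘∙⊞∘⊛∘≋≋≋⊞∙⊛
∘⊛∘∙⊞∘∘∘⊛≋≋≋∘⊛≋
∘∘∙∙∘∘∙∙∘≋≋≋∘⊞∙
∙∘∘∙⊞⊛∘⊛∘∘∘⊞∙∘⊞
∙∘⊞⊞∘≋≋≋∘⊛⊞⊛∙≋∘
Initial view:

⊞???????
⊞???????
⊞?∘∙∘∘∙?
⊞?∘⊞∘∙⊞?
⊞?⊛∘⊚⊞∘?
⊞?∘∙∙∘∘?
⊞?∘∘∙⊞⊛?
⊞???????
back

⊞???????
⊞?∘∙∘∘∙?
⊞?∘⊞∘∙⊞?
⊞?⊛∘∙⊞∘?
⊞?∘∙⊚∘∘?
⊞?∘∘∙⊞⊛?
⊞?∘⊞⊞∘≋?
⊞⊞⊞⊞⊞⊞⊞⊞

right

????????
?∘∙∘∘∙??
?∘⊞∘∙⊞∘?
?⊛∘∙⊞∘∘?
?∘∙∙⊚∘∙?
?∘∘∙⊞⊛∘?
?∘⊞⊞∘≋≋?
⊞⊞⊞⊞⊞⊞⊞⊞

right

????????
∘∙∘∘∙???
∘⊞∘∙⊞∘⊛?
⊛∘∙⊞∘∘∘?
∘∙∙∘⊚∙∙?
∘∘∙⊞⊛∘⊛?
∘⊞⊞∘≋≋≋?
⊞⊞⊞⊞⊞⊞⊞⊞

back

∘∙∘∘∙???
∘⊞∘∙⊞∘⊛?
⊛∘∙⊞∘∘∘?
∘∙∙∘∘∙∙?
∘∘∙⊞⊚∘⊛?
∘⊞⊞∘≋≋≋?
⊞⊞⊞⊞⊞⊞⊞⊞
⊞⊞⊞⊞⊞⊞⊞⊞

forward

????????
∘∙∘∘∙???
∘⊞∘∙⊞∘⊛?
⊛∘∙⊞∘∘∘?
∘∙∙∘⊚∙∙?
∘∘∙⊞⊛∘⊛?
∘⊞⊞∘≋≋≋?
⊞⊞⊞⊞⊞⊞⊞⊞

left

????????
?∘∙∘∘∙??
?∘⊞∘∙⊞∘⊛
?⊛∘∙⊞∘∘∘
?∘∙∙⊚∘∙∙
?∘∘∙⊞⊛∘⊛
?∘⊞⊞∘≋≋≋
⊞⊞⊞⊞⊞⊞⊞⊞


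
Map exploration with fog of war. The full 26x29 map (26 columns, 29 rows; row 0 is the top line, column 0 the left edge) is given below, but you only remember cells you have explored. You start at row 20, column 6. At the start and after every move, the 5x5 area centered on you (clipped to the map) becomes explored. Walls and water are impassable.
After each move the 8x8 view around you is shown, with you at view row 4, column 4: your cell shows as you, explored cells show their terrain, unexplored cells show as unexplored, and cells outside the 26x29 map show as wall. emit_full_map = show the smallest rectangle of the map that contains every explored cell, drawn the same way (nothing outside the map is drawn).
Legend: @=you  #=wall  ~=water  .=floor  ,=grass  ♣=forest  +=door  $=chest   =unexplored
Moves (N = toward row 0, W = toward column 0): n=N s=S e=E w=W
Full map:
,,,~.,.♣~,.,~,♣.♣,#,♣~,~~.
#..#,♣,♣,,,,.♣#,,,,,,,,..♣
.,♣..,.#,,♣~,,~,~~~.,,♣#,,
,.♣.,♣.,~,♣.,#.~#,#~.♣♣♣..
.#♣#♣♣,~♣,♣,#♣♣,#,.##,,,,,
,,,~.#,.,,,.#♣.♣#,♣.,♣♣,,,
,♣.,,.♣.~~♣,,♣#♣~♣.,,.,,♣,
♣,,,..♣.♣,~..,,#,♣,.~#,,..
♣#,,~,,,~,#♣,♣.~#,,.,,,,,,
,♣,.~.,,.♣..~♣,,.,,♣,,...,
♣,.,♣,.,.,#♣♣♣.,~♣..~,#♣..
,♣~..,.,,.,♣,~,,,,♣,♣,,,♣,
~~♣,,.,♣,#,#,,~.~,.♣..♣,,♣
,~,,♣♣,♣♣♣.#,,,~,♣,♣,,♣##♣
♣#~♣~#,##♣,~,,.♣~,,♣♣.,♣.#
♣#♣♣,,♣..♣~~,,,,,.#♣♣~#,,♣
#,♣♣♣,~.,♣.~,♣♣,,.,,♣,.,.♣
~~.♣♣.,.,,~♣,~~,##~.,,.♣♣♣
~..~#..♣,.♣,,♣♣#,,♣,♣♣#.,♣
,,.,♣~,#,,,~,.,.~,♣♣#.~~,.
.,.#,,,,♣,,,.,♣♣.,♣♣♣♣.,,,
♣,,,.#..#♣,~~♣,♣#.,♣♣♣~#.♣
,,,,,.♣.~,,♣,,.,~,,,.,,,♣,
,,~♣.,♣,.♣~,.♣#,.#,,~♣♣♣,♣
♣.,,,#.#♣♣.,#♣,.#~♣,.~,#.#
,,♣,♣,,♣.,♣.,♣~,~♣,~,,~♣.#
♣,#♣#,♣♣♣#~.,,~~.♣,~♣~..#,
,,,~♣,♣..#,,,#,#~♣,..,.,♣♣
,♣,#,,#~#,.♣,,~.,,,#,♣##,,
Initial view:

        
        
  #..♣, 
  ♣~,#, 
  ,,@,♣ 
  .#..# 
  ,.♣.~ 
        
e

        
        
 #..♣,. 
 ♣~,#,, 
 ,,,@♣, 
 .#..#♣ 
 ,.♣.~, 
        

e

        
        
#..♣,.♣ 
♣~,#,,, 
,,,,@,, 
.#..#♣, 
,.♣.~,, 
        

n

        
        
  ,.,,~ 
#..♣,.♣ 
♣~,#@,, 
,,,,♣,, 
.#..#♣, 
,.♣.~,, 

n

        
        
  ~.,♣. 
  ,.,,~ 
#..♣@.♣ 
♣~,#,,, 
,,,,♣,, 
.#..#♣, 

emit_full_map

  ~.,♣.
  ,.,,~
#..♣@.♣
♣~,#,,,
,,,,♣,,
.#..#♣,
,.♣.~,,

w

        
        
  ,~.,♣.
  .,.,,~
 #..@,.♣
 ♣~,#,,,
 ,,,,♣,,
 .#..#♣,

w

        
        
  ♣,~.,♣
  ♣.,.,,
  #.@♣,.
  ♣~,#,,
  ,,,,♣,
  .#..#♣

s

        
  ♣,~.,♣
  ♣.,.,,
  #..♣,.
  ♣~@#,,
  ,,,,♣,
  .#..#♣
  ,.♣.~,

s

  ♣,~.,♣
  ♣.,.,,
  #..♣,.
  ♣~,#,,
  ,,@,♣,
  .#..#♣
  ,.♣.~,
        

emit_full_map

♣,~.,♣.
♣.,.,,~
#..♣,.♣
♣~,#,,,
,,@,♣,,
.#..#♣,
,.♣.~,,

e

 ♣,~.,♣.
 ♣.,.,,~
 #..♣,.♣
 ♣~,#,,,
 ,,,@♣,,
 .#..#♣,
 ,.♣.~,,
        

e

♣,~.,♣. 
♣.,.,,~ 
#..♣,.♣ 
♣~,#,,, 
,,,,@,, 
.#..#♣, 
,.♣.~,, 
        

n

        
♣,~.,♣. 
♣.,.,,~ 
#..♣,.♣ 
♣~,#@,, 
,,,,♣,, 
.#..#♣, 
,.♣.~,, 

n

        
        
♣,~.,♣. 
♣.,.,,~ 
#..♣@.♣ 
♣~,#,,, 
,,,,♣,, 
.#..#♣, 

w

        
        
 ♣,~.,♣.
 ♣.,.,,~
 #..@,.♣
 ♣~,#,,,
 ,,,,♣,,
 .#..#♣,

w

        
        
  ♣,~.,♣
  ♣.,.,,
  #.@♣,.
  ♣~,#,,
  ,,,,♣,
  .#..#♣

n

        
        
  ,,♣.. 
  ♣,~.,♣
  ♣.@.,,
  #..♣,.
  ♣~,#,,
  ,,,,♣,

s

        
  ,,♣.. 
  ♣,~.,♣
  ♣.,.,,
  #.@♣,.
  ♣~,#,,
  ,,,,♣,
  .#..#♣

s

  ,,♣.. 
  ♣,~.,♣
  ♣.,.,,
  #..♣,.
  ♣~@#,,
  ,,,,♣,
  .#..#♣
  ,.♣.~,

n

        
  ,,♣.. 
  ♣,~.,♣
  ♣.,.,,
  #.@♣,.
  ♣~,#,,
  ,,,,♣,
  .#..#♣

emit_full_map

,,♣..  
♣,~.,♣.
♣.,.,,~
#.@♣,.♣
♣~,#,,,
,,,,♣,,
.#..#♣,
,.♣.~,,

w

        
   ,,♣..
  ♣♣,~.,
  ♣♣.,.,
  ~#@.♣,
  ,♣~,#,
  #,,,,♣
   .#..#

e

        
  ,,♣.. 
 ♣♣,~.,♣
 ♣♣.,.,,
 ~#.@♣,.
 ,♣~,#,,
 #,,,,♣,
  .#..#♣

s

  ,,♣.. 
 ♣♣,~.,♣
 ♣♣.,.,,
 ~#..♣,.
 ,♣~@#,,
 #,,,,♣,
  .#..#♣
  ,.♣.~,

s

 ♣♣,~.,♣
 ♣♣.,.,,
 ~#..♣,.
 ,♣~,#,,
 #,,@,♣,
  .#..#♣
  ,.♣.~,
        

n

  ,,♣.. 
 ♣♣,~.,♣
 ♣♣.,.,,
 ~#..♣,.
 ,♣~@#,,
 #,,,,♣,
  .#..#♣
  ,.♣.~,

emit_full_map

 ,,♣..  
♣♣,~.,♣.
♣♣.,.,,~
~#..♣,.♣
,♣~@#,,,
#,,,,♣,,
 .#..#♣,
 ,.♣.~,,

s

 ♣♣,~.,♣
 ♣♣.,.,,
 ~#..♣,.
 ,♣~,#,,
 #,,@,♣,
  .#..#♣
  ,.♣.~,
        

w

  ♣♣,~.,
  ♣♣.,.,
  ~#..♣,
  ,♣~,#,
  #,@,,♣
  ,.#..#
  ,,.♣.~
        

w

   ♣♣,~.
   ♣♣.,.
  .~#..♣
  .,♣~,#
  .#@,,,
  ,,.#..
  ,,,.♣.
        

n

    ,,♣.
   ♣♣,~.
  .♣♣.,.
  .~#..♣
  .,@~,#
  .#,,,,
  ,,.#..
  ,,,.♣.

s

   ♣♣,~.
  .♣♣.,.
  .~#..♣
  .,♣~,#
  .#@,,,
  ,,.#..
  ,,,.♣.
        

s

  .♣♣.,.
  .~#..♣
  .,♣~,#
  .#,,,,
  ,,@#..
  ,,,.♣.
  ~♣.,♣ 
        

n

   ♣♣,~.
  .♣♣.,.
  .~#..♣
  .,♣~,#
  .#@,,,
  ,,.#..
  ,,,.♣.
  ~♣.,♣ 

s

  .♣♣.,.
  .~#..♣
  .,♣~,#
  .#,,,,
  ,,@#..
  ,,,.♣.
  ~♣.,♣ 
        

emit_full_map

  ,,♣..  
 ♣♣,~.,♣.
.♣♣.,.,,~
.~#..♣,.♣
.,♣~,#,,,
.#,,,,♣,,
,,@#..#♣,
,,,.♣.~,,
~♣.,♣    

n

   ♣♣,~.
  .♣♣.,.
  .~#..♣
  .,♣~,#
  .#@,,,
  ,,.#..
  ,,,.♣.
  ~♣.,♣ 

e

  ♣♣,~.,
 .♣♣.,.,
 .~#..♣,
 .,♣~,#,
 .#,@,,♣
 ,,.#..#
 ,,,.♣.~
 ~♣.,♣  

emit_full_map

  ,,♣..  
 ♣♣,~.,♣.
.♣♣.,.,,~
.~#..♣,.♣
.,♣~,#,,,
.#,@,,♣,,
,,.#..#♣,
,,,.♣.~,,
~♣.,♣    


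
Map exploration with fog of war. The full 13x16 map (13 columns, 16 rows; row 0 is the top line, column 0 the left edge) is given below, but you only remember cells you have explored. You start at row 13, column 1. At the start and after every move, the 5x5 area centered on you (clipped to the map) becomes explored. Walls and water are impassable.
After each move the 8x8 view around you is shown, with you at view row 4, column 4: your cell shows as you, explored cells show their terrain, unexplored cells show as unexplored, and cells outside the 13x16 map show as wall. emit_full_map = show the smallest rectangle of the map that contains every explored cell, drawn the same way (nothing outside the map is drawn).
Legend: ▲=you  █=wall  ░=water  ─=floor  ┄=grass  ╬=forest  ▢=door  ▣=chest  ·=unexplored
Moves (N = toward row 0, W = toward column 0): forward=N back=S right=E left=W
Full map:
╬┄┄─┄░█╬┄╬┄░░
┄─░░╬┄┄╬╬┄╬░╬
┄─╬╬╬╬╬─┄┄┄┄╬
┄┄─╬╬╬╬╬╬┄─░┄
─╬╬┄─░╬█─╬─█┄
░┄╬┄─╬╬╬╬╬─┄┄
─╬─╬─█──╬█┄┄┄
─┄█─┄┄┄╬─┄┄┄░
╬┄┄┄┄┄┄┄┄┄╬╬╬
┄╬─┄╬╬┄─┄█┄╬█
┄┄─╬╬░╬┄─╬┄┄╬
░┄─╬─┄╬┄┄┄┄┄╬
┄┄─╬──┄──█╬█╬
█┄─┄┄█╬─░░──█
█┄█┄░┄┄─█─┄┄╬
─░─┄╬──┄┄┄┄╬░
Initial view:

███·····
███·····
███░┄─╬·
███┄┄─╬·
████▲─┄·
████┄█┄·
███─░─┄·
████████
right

██······
██······
██░┄─╬─·
██┄┄─╬─·
███┄▲┄┄·
███┄█┄░·
██─░─┄╬·
████████

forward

██······
██······
██┄┄─╬╬·
██░┄─╬─·
██┄┄▲╬─·
███┄─┄┄·
███┄█┄░·
██─░─┄╬·

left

███·····
███·····
███┄┄─╬╬
███░┄─╬─
███┄▲─╬─
████┄─┄┄
████┄█┄░
███─░─┄╬

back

███·····
███┄┄─╬╬
███░┄─╬─
███┄┄─╬─
████▲─┄┄
████┄█┄░
███─░─┄╬
████████

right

██······
██┄┄─╬╬·
██░┄─╬─·
██┄┄─╬─·
███┄▲┄┄·
███┄█┄░·
██─░─┄╬·
████████

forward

██······
██······
██┄┄─╬╬·
██░┄─╬─·
██┄┄▲╬─·
███┄─┄┄·
███┄█┄░·
██─░─┄╬·

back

██······
██┄┄─╬╬·
██░┄─╬─·
██┄┄─╬─·
███┄▲┄┄·
███┄█┄░·
██─░─┄╬·
████████

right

█·······
█┄┄─╬╬··
█░┄─╬─┄·
█┄┄─╬──·
██┄─▲┄█·
██┄█┄░┄·
█─░─┄╬─·
████████

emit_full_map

┄┄─╬╬·
░┄─╬─┄
┄┄─╬──
█┄─▲┄█
█┄█┄░┄
─░─┄╬─


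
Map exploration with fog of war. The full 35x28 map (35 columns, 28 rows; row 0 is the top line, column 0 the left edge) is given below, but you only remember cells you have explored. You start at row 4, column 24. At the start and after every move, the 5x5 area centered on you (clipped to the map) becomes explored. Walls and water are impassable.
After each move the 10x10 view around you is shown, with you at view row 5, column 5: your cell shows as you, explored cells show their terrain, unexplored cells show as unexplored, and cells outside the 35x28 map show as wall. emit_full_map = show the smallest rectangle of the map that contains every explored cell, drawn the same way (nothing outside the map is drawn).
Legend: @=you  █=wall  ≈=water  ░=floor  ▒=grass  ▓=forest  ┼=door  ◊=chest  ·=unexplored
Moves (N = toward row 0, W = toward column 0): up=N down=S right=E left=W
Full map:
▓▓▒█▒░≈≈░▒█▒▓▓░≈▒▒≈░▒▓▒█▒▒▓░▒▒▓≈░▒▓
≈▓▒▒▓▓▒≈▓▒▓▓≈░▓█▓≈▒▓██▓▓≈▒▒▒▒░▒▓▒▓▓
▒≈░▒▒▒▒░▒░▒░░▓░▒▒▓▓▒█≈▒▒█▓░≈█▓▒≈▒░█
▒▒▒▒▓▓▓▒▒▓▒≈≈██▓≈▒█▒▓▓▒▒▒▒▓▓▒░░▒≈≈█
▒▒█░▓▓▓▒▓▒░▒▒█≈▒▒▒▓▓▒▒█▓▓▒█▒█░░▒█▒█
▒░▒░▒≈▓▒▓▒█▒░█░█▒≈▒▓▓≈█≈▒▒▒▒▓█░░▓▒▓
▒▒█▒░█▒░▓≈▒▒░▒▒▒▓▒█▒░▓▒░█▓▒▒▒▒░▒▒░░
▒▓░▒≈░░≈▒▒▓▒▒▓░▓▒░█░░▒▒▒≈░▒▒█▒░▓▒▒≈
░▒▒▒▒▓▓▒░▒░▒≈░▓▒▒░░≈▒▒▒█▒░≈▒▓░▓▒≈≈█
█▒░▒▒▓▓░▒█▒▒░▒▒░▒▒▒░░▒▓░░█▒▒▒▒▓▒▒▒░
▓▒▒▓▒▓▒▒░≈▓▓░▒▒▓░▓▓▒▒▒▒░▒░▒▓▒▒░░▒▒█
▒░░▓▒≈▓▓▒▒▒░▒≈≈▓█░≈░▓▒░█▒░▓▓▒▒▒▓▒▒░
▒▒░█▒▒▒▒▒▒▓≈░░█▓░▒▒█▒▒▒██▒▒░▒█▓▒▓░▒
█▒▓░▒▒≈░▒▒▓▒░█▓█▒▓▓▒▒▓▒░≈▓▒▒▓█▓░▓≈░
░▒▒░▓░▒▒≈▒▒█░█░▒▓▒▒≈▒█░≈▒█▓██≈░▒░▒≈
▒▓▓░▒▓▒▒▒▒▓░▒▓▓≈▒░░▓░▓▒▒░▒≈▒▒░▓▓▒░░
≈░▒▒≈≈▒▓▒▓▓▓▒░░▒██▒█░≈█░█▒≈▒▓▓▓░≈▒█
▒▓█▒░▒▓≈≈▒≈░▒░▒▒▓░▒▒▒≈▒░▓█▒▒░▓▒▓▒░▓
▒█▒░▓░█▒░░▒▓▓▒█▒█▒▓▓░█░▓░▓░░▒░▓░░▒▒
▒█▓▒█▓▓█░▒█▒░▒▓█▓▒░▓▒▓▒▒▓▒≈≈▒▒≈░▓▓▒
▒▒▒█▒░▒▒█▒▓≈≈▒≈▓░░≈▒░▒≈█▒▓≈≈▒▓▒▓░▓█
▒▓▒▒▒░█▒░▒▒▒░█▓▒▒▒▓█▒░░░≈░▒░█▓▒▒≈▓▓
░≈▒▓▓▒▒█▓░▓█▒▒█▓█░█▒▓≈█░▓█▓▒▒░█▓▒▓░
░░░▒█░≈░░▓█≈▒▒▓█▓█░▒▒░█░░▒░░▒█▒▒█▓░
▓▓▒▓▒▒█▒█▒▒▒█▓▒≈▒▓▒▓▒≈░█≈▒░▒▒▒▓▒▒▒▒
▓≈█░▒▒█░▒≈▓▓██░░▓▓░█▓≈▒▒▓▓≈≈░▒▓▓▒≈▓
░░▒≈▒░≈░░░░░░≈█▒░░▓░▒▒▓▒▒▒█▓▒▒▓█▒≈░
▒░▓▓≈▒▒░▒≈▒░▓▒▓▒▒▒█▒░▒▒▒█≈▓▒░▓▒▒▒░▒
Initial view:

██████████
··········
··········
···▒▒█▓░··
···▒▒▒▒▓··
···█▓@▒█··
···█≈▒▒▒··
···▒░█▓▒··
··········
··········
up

██████████
██████████
··········
···▓▓≈▒▒··
···▒▒█▓░··
···▒▒@▒▓··
···█▓▓▒█··
···█≈▒▒▒··
···▒░█▓▒··
··········

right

██████████
██████████
··········
··▓▓≈▒▒▒··
··▒▒█▓░≈··
··▒▒▒@▓▓··
··█▓▓▒█▒··
··█≈▒▒▒▒··
··▒░█▓▒···
··········

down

██████████
··········
··▓▓≈▒▒▒··
··▒▒█▓░≈··
··▒▒▒▒▓▓··
··█▓▓@█▒··
··█≈▒▒▒▒··
··▒░█▓▒▒··
··········
··········

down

··········
··▓▓≈▒▒▒··
··▒▒█▓░≈··
··▒▒▒▒▓▓··
··█▓▓▒█▒··
··█≈▒@▒▒··
··▒░█▓▒▒··
···▒≈░▒▒··
··········
··········

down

··▓▓≈▒▒▒··
··▒▒█▓░≈··
··▒▒▒▒▓▓··
··█▓▓▒█▒··
··█≈▒▒▒▒··
··▒░█@▒▒··
···▒≈░▒▒··
···█▒░≈▒··
··········
··········

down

··▒▒█▓░≈··
··▒▒▒▒▓▓··
··█▓▓▒█▒··
··█≈▒▒▒▒··
··▒░█▓▒▒··
···▒≈@▒▒··
···█▒░≈▒··
···░░█▒▒··
··········
··········

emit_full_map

▓▓≈▒▒▒
▒▒█▓░≈
▒▒▒▒▓▓
█▓▓▒█▒
█≈▒▒▒▒
▒░█▓▒▒
·▒≈@▒▒
·█▒░≈▒
·░░█▒▒

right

·▒▒█▓░≈···
·▒▒▒▒▓▓···
·█▓▓▒█▒···
·█≈▒▒▒▒▓··
·▒░█▓▒▒▒··
··▒≈░@▒█··
··█▒░≈▒▓··
··░░█▒▒▒··
··········
··········

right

▒▒█▓░≈····
▒▒▒▒▓▓····
█▓▓▒█▒····
█≈▒▒▒▒▓█··
▒░█▓▒▒▒▒··
·▒≈░▒@█▒··
·█▒░≈▒▓░··
·░░█▒▒▒▒··
··········
··········

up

▓▓≈▒▒▒····
▒▒█▓░≈····
▒▒▒▒▓▓····
█▓▓▒█▒█░··
█≈▒▒▒▒▓█··
▒░█▓▒@▒▒··
·▒≈░▒▒█▒··
·█▒░≈▒▓░··
·░░█▒▒▒▒··
··········

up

··········
▓▓≈▒▒▒····
▒▒█▓░≈····
▒▒▒▒▓▓▒░··
█▓▓▒█▒█░··
█≈▒▒▒@▓█··
▒░█▓▒▒▒▒··
·▒≈░▒▒█▒··
·█▒░≈▒▓░··
·░░█▒▒▒▒··

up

██████████
··········
▓▓≈▒▒▒····
▒▒█▓░≈█▓··
▒▒▒▒▓▓▒░··
█▓▓▒█@█░··
█≈▒▒▒▒▓█··
▒░█▓▒▒▒▒··
·▒≈░▒▒█▒··
·█▒░≈▒▓░··

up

██████████
██████████
··········
▓▓≈▒▒▒▒░··
▒▒█▓░≈█▓··
▒▒▒▒▓@▒░··
█▓▓▒█▒█░··
█≈▒▒▒▒▓█··
▒░█▓▒▒▒▒··
·▒≈░▒▒█▒··

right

██████████
██████████
··········
▓≈▒▒▒▒░▒··
▒█▓░≈█▓▒··
▒▒▒▓▓@░░··
▓▓▒█▒█░░··
≈▒▒▒▒▓█░··
░█▓▒▒▒▒···
▒≈░▒▒█▒···

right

██████████
██████████
··········
≈▒▒▒▒░▒▓··
█▓░≈█▓▒≈··
▒▒▓▓▒@░▒··
▓▒█▒█░░▒··
▒▒▒▒▓█░░··
█▓▒▒▒▒····
≈░▒▒█▒····

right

██████████
██████████
··········
▒▒▒▒░▒▓▒··
▓░≈█▓▒≈▒··
▒▓▓▒░@▒≈··
▒█▒█░░▒█··
▒▒▒▓█░░▓··
▓▒▒▒▒·····
░▒▒█▒·····

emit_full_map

▓▓≈▒▒▒▒░▒▓▒
▒▒█▓░≈█▓▒≈▒
▒▒▒▒▓▓▒░@▒≈
█▓▓▒█▒█░░▒█
█≈▒▒▒▒▓█░░▓
▒░█▓▒▒▒▒···
·▒≈░▒▒█▒···
·█▒░≈▒▓░···
·░░█▒▒▒▒···

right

██████████
██████████
·········█
▒▒▒░▒▓▒▓·█
░≈█▓▒≈▒░·█
▓▓▒░░@≈≈·█
█▒█░░▒█▒·█
▒▒▓█░░▓▒·█
▒▒▒▒·····█
▒▒█▒·····█

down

██████████
·········█
▒▒▒░▒▓▒▓·█
░≈█▓▒≈▒░·█
▓▓▒░░▒≈≈·█
█▒█░░@█▒·█
▒▒▓█░░▓▒·█
▒▒▒▒░▒▒░·█
▒▒█▒·····█
≈▒▓░·····█

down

·········█
▒▒▒░▒▓▒▓·█
░≈█▓▒≈▒░·█
▓▓▒░░▒≈≈·█
█▒█░░▒█▒·█
▒▒▓█░@▓▒·█
▒▒▒▒░▒▒░·█
▒▒█▒░▓▒▒·█
≈▒▓░·····█
▒▒▒▒·····█

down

▒▒▒░▒▓▒▓·█
░≈█▓▒≈▒░·█
▓▓▒░░▒≈≈·█
█▒█░░▒█▒·█
▒▒▓█░░▓▒·█
▒▒▒▒░@▒░·█
▒▒█▒░▓▒▒·█
≈▒▓░▓▒≈≈·█
▒▒▒▒·····█
·········█

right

▒▒░▒▓▒▓·██
≈█▓▒≈▒░·██
▓▒░░▒≈≈·██
▒█░░▒█▒███
▒▓█░░▓▒▓██
▒▒▒░▒@░░██
▒█▒░▓▒▒≈██
▒▓░▓▒≈≈███
▒▒▒·····██
········██

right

▒░▒▓▒▓·███
█▓▒≈▒░·███
▒░░▒≈≈·███
█░░▒█▒████
▓█░░▓▒▓███
▒▒░▒▒@░███
█▒░▓▒▒≈███
▓░▓▒≈≈████
▒▒·····███
·······███

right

░▒▓▒▓·████
▓▒≈▒░·████
░░▒≈≈·████
░░▒█▒█████
█░░▓▒▓████
▒░▒▒░@████
▒░▓▒▒≈████
░▓▒≈≈█████
▒·····████
······████

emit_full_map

▓▓≈▒▒▒▒░▒▓▒▓·
▒▒█▓░≈█▓▒≈▒░·
▒▒▒▒▓▓▒░░▒≈≈·
█▓▓▒█▒█░░▒█▒█
█≈▒▒▒▒▓█░░▓▒▓
▒░█▓▒▒▒▒░▒▒░@
·▒≈░▒▒█▒░▓▒▒≈
·█▒░≈▒▓░▓▒≈≈█
·░░█▒▒▒▒·····


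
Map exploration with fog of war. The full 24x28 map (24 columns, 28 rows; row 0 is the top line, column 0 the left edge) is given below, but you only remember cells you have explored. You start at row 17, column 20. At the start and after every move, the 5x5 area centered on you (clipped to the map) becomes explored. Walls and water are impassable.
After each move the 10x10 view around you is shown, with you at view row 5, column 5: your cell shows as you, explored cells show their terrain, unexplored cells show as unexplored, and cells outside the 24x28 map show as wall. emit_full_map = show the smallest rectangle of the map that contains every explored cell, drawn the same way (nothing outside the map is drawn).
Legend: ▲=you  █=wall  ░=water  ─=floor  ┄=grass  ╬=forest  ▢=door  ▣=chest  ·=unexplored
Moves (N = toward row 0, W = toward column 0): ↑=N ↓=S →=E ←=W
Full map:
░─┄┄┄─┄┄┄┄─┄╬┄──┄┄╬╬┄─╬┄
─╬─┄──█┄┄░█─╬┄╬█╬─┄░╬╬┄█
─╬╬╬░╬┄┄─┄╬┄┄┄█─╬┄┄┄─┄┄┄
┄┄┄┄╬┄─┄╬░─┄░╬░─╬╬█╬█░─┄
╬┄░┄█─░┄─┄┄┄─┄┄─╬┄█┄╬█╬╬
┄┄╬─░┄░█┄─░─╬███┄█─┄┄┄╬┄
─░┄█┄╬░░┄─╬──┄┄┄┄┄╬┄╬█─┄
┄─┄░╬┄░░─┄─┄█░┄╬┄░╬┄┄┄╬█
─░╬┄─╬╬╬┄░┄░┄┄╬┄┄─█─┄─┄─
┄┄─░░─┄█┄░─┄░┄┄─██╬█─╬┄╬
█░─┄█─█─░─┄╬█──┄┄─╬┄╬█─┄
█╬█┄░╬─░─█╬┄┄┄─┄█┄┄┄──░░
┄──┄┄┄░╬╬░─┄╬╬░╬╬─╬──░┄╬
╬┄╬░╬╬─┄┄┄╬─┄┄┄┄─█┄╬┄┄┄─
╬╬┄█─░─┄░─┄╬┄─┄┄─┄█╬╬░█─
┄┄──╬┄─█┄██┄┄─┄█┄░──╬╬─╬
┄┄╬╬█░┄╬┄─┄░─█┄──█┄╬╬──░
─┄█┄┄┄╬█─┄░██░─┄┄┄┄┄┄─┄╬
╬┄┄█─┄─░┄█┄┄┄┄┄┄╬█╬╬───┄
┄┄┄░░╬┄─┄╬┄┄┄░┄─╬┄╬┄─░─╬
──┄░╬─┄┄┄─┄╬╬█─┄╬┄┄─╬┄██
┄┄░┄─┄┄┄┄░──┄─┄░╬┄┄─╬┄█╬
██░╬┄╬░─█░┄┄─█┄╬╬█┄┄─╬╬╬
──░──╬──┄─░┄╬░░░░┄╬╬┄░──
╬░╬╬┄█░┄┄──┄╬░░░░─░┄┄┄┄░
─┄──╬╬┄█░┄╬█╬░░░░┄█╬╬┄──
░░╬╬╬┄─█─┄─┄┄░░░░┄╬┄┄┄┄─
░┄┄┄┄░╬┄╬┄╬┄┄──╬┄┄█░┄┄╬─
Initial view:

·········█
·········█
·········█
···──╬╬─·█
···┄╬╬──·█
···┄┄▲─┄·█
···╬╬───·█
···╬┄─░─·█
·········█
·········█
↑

·········█
·········█
·········█
···█╬╬░█·█
···──╬╬─·█
···┄╬▲──·█
···┄┄┄─┄·█
···╬╬───·█
···╬┄─░─·█
·········█

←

··········
··········
··········
···┄█╬╬░█·
···░──╬╬─·
···█┄▲╬──·
···┄┄┄┄─┄·
···█╬╬───·
····╬┄─░─·
··········

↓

··········
··········
···┄█╬╬░█·
···░──╬╬─·
···█┄╬╬──·
···┄┄▲┄─┄·
···█╬╬───·
···┄╬┄─░─·
··········
··········

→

·········█
·········█
··┄█╬╬░█·█
··░──╬╬─·█
··█┄╬╬──·█
··┄┄┄▲─┄·█
··█╬╬───·█
··┄╬┄─░─·█
·········█
·········█

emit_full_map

┄█╬╬░█
░──╬╬─
█┄╬╬──
┄┄┄▲─┄
█╬╬───
┄╬┄─░─

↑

·········█
·········█
·········█
··┄█╬╬░█·█
··░──╬╬─·█
··█┄╬▲──·█
··┄┄┄┄─┄·█
··█╬╬───·█
··┄╬┄─░─·█
·········█

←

··········
··········
··········
···┄█╬╬░█·
···░──╬╬─·
···█┄▲╬──·
···┄┄┄┄─┄·
···█╬╬───·
···┄╬┄─░─·
··········

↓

··········
··········
···┄█╬╬░█·
···░──╬╬─·
···█┄╬╬──·
···┄┄▲┄─┄·
···█╬╬───·
···┄╬┄─░─·
··········
··········

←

··········
··········
····┄█╬╬░█
···┄░──╬╬─
···─█┄╬╬──
···┄┄▲┄┄─┄
···╬█╬╬───
···╬┄╬┄─░─
··········
··········

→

··········
··········
···┄█╬╬░█·
··┄░──╬╬─·
··─█┄╬╬──·
··┄┄┄▲┄─┄·
··╬█╬╬───·
··╬┄╬┄─░─·
··········
··········

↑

··········
··········
··········
···┄█╬╬░█·
··┄░──╬╬─·
··─█┄▲╬──·
··┄┄┄┄┄─┄·
··╬█╬╬───·
··╬┄╬┄─░─·
··········

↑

··········
··········
··········
···█┄╬┄┄··
···┄█╬╬░█·
··┄░─▲╬╬─·
··─█┄╬╬──·
··┄┄┄┄┄─┄·
··╬█╬╬───·
··╬┄╬┄─░─·

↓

··········
··········
···█┄╬┄┄··
···┄█╬╬░█·
··┄░──╬╬─·
··─█┄▲╬──·
··┄┄┄┄┄─┄·
··╬█╬╬───·
··╬┄╬┄─░─·
··········

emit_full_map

·█┄╬┄┄·
·┄█╬╬░█
┄░──╬╬─
─█┄▲╬──
┄┄┄┄┄─┄
╬█╬╬───
╬┄╬┄─░─

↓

··········
···█┄╬┄┄··
···┄█╬╬░█·
··┄░──╬╬─·
··─█┄╬╬──·
··┄┄┄▲┄─┄·
··╬█╬╬───·
··╬┄╬┄─░─·
··········
··········

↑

··········
··········
···█┄╬┄┄··
···┄█╬╬░█·
··┄░──╬╬─·
··─█┄▲╬──·
··┄┄┄┄┄─┄·
··╬█╬╬───·
··╬┄╬┄─░─·
··········

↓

··········
···█┄╬┄┄··
···┄█╬╬░█·
··┄░──╬╬─·
··─█┄╬╬──·
··┄┄┄▲┄─┄·
··╬█╬╬───·
··╬┄╬┄─░─·
··········
··········

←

··········
····█┄╬┄┄·
····┄█╬╬░█
···┄░──╬╬─
···─█┄╬╬──
···┄┄▲┄┄─┄
···╬█╬╬───
···╬┄╬┄─░─
··········
··········

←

··········
·····█┄╬┄┄
·····┄█╬╬░
···█┄░──╬╬
···──█┄╬╬─
···┄┄▲┄┄┄─
···┄╬█╬╬──
···─╬┄╬┄─░
··········
··········

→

··········
····█┄╬┄┄·
····┄█╬╬░█
··█┄░──╬╬─
··──█┄╬╬──
··┄┄┄▲┄┄─┄
··┄╬█╬╬───
··─╬┄╬┄─░─
··········
··········

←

··········
·····█┄╬┄┄
·····┄█╬╬░
···█┄░──╬╬
···──█┄╬╬─
···┄┄▲┄┄┄─
···┄╬█╬╬──
···─╬┄╬┄─░
··········
··········

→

··········
····█┄╬┄┄·
····┄█╬╬░█
··█┄░──╬╬─
··──█┄╬╬──
··┄┄┄▲┄┄─┄
··┄╬█╬╬───
··─╬┄╬┄─░─
··········
··········

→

··········
···█┄╬┄┄··
···┄█╬╬░█·
·█┄░──╬╬─·
·──█┄╬╬──·
·┄┄┄┄▲┄─┄·
·┄╬█╬╬───·
·─╬┄╬┄─░─·
··········
··········

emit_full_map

··█┄╬┄┄·
··┄█╬╬░█
█┄░──╬╬─
──█┄╬╬──
┄┄┄┄▲┄─┄
┄╬█╬╬───
─╬┄╬┄─░─

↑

··········
··········
···█┄╬┄┄··
···┄█╬╬░█·
·█┄░──╬╬─·
·──█┄▲╬──·
·┄┄┄┄┄┄─┄·
·┄╬█╬╬───·
·─╬┄╬┄─░─·
··········

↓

··········
···█┄╬┄┄··
···┄█╬╬░█·
·█┄░──╬╬─·
·──█┄╬╬──·
·┄┄┄┄▲┄─┄·
·┄╬█╬╬───·
·─╬┄╬┄─░─·
··········
··········

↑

··········
··········
···█┄╬┄┄··
···┄█╬╬░█·
·█┄░──╬╬─·
·──█┄▲╬──·
·┄┄┄┄┄┄─┄·
·┄╬█╬╬───·
·─╬┄╬┄─░─·
··········
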